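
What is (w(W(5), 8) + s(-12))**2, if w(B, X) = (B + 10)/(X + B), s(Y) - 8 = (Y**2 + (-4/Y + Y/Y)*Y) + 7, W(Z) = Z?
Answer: 3511876/169 ≈ 20780.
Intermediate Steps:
s(Y) = 15 + Y**2 + Y*(1 - 4/Y) (s(Y) = 8 + ((Y**2 + (-4/Y + Y/Y)*Y) + 7) = 8 + ((Y**2 + (-4/Y + 1)*Y) + 7) = 8 + ((Y**2 + (1 - 4/Y)*Y) + 7) = 8 + ((Y**2 + Y*(1 - 4/Y)) + 7) = 8 + (7 + Y**2 + Y*(1 - 4/Y)) = 15 + Y**2 + Y*(1 - 4/Y))
w(B, X) = (10 + B)/(B + X)
(w(W(5), 8) + s(-12))**2 = ((10 + 5)/(5 + 8) + (11 - 12 + (-12)**2))**2 = (15/13 + (11 - 12 + 144))**2 = ((1/13)*15 + 143)**2 = (15/13 + 143)**2 = (1874/13)**2 = 3511876/169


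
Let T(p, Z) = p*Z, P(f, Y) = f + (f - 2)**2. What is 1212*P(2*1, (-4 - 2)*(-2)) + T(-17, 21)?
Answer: 2067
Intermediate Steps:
P(f, Y) = f + (-2 + f)**2
T(p, Z) = Z*p
1212*P(2*1, (-4 - 2)*(-2)) + T(-17, 21) = 1212*(2*1 + (-2 + 2*1)**2) + 21*(-17) = 1212*(2 + (-2 + 2)**2) - 357 = 1212*(2 + 0**2) - 357 = 1212*(2 + 0) - 357 = 1212*2 - 357 = 2424 - 357 = 2067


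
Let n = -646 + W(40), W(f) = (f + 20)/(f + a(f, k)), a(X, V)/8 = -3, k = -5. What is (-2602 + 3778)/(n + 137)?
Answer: -4704/2021 ≈ -2.3276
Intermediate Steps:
a(X, V) = -24 (a(X, V) = 8*(-3) = -24)
W(f) = (20 + f)/(-24 + f) (W(f) = (f + 20)/(f - 24) = (20 + f)/(-24 + f))
n = -2569/4 (n = -646 + (20 + 40)/(-24 + 40) = -646 + 60/16 = -646 + (1/16)*60 = -646 + 15/4 = -2569/4 ≈ -642.25)
(-2602 + 3778)/(n + 137) = (-2602 + 3778)/(-2569/4 + 137) = 1176/(-2021/4) = 1176*(-4/2021) = -4704/2021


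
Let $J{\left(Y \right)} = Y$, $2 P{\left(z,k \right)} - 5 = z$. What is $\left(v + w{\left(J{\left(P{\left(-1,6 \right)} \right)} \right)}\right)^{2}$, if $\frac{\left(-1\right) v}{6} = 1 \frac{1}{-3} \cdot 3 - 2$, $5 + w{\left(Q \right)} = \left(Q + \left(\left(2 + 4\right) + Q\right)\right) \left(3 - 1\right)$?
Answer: $1089$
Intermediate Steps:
$P{\left(z,k \right)} = \frac{5}{2} + \frac{z}{2}$
$w{\left(Q \right)} = 7 + 4 Q$ ($w{\left(Q \right)} = -5 + \left(Q + \left(\left(2 + 4\right) + Q\right)\right) \left(3 - 1\right) = -5 + \left(Q + \left(6 + Q\right)\right) 2 = -5 + \left(6 + 2 Q\right) 2 = -5 + \left(12 + 4 Q\right) = 7 + 4 Q$)
$v = 18$ ($v = - 6 \left(1 \frac{1}{-3} \cdot 3 - 2\right) = - 6 \left(1 \left(- \frac{1}{3}\right) 3 - 2\right) = - 6 \left(\left(- \frac{1}{3}\right) 3 - 2\right) = - 6 \left(-1 - 2\right) = \left(-6\right) \left(-3\right) = 18$)
$\left(v + w{\left(J{\left(P{\left(-1,6 \right)} \right)} \right)}\right)^{2} = \left(18 + \left(7 + 4 \left(\frac{5}{2} + \frac{1}{2} \left(-1\right)\right)\right)\right)^{2} = \left(18 + \left(7 + 4 \left(\frac{5}{2} - \frac{1}{2}\right)\right)\right)^{2} = \left(18 + \left(7 + 4 \cdot 2\right)\right)^{2} = \left(18 + \left(7 + 8\right)\right)^{2} = \left(18 + 15\right)^{2} = 33^{2} = 1089$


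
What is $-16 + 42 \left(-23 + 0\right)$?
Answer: $-982$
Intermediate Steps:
$-16 + 42 \left(-23 + 0\right) = -16 + 42 \left(-23\right) = -16 - 966 = -982$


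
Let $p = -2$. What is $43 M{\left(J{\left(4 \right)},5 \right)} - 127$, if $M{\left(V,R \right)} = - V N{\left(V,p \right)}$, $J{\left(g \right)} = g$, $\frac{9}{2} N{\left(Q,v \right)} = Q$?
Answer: $- \frac{2519}{9} \approx -279.89$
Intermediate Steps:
$N{\left(Q,v \right)} = \frac{2 Q}{9}$
$M{\left(V,R \right)} = - \frac{2 V^{2}}{9}$ ($M{\left(V,R \right)} = - V \frac{2 V}{9} = - \frac{2 V^{2}}{9}$)
$43 M{\left(J{\left(4 \right)},5 \right)} - 127 = 43 \left(- \frac{2 \cdot 4^{2}}{9}\right) - 127 = 43 \left(\left(- \frac{2}{9}\right) 16\right) - 127 = 43 \left(- \frac{32}{9}\right) - 127 = - \frac{1376}{9} - 127 = - \frac{2519}{9}$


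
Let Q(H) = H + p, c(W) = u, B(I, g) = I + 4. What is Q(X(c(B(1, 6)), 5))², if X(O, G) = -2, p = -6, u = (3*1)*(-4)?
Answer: 64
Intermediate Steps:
B(I, g) = 4 + I
u = -12 (u = 3*(-4) = -12)
c(W) = -12
Q(H) = -6 + H (Q(H) = H - 6 = -6 + H)
Q(X(c(B(1, 6)), 5))² = (-6 - 2)² = (-8)² = 64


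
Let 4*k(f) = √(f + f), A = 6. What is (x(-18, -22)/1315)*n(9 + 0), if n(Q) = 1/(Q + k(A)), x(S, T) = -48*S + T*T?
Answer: 16176/140705 - 2696*√3/422115 ≈ 0.10390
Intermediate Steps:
x(S, T) = T² - 48*S (x(S, T) = -48*S + T² = T² - 48*S)
k(f) = √2*√f/4 (k(f) = √(f + f)/4 = √(2*f)/4 = (√2*√f)/4 = √2*√f/4)
n(Q) = 1/(Q + √3/2) (n(Q) = 1/(Q + √2*√6/4) = 1/(Q + √3/2))
(x(-18, -22)/1315)*n(9 + 0) = (((-22)² - 48*(-18))/1315)*(2/(√3 + 2*(9 + 0))) = ((484 + 864)*(1/1315))*(2/(√3 + 2*9)) = (1348*(1/1315))*(2/(√3 + 18)) = 1348*(2/(18 + √3))/1315 = 2696/(1315*(18 + √3))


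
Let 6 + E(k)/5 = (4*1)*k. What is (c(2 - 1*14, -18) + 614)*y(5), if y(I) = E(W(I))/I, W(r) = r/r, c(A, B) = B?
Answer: -1192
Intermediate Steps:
W(r) = 1
E(k) = -30 + 20*k (E(k) = -30 + 5*((4*1)*k) = -30 + 5*(4*k) = -30 + 20*k)
y(I) = -10/I (y(I) = (-30 + 20*1)/I = (-30 + 20)/I = -10/I)
(c(2 - 1*14, -18) + 614)*y(5) = (-18 + 614)*(-10/5) = 596*(-10*1/5) = 596*(-2) = -1192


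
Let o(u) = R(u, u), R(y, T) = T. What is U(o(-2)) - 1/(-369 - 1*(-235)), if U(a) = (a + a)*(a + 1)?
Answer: 537/134 ≈ 4.0075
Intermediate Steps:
o(u) = u
U(a) = 2*a*(1 + a) (U(a) = (2*a)*(1 + a) = 2*a*(1 + a))
U(o(-2)) - 1/(-369 - 1*(-235)) = 2*(-2)*(1 - 2) - 1/(-369 - 1*(-235)) = 2*(-2)*(-1) - 1/(-369 + 235) = 4 - 1/(-134) = 4 - 1*(-1/134) = 4 + 1/134 = 537/134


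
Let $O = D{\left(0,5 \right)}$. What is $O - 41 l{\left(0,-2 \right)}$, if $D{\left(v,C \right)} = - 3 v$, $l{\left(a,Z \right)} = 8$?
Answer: $-328$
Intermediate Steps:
$O = 0$ ($O = \left(-3\right) 0 = 0$)
$O - 41 l{\left(0,-2 \right)} = 0 - 328 = -328$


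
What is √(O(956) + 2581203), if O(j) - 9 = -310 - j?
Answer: √2579946 ≈ 1606.2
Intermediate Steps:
O(j) = -301 - j (O(j) = 9 + (-310 - j) = -301 - j)
√(O(956) + 2581203) = √((-301 - 1*956) + 2581203) = √((-301 - 956) + 2581203) = √(-1257 + 2581203) = √2579946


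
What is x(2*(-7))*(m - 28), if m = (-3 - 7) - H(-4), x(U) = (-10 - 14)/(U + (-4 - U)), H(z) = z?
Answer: -204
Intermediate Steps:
x(U) = 6 (x(U) = -24/(-4) = -24*(-¼) = 6)
m = -6 (m = (-3 - 7) - 1*(-4) = -10 + 4 = -6)
x(2*(-7))*(m - 28) = 6*(-6 - 28) = 6*(-34) = -204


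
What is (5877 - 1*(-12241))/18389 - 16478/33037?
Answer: 295550424/607517393 ≈ 0.48649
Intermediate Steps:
(5877 - 1*(-12241))/18389 - 16478/33037 = (5877 + 12241)*(1/18389) - 16478*1/33037 = 18118*(1/18389) - 16478/33037 = 18118/18389 - 16478/33037 = 295550424/607517393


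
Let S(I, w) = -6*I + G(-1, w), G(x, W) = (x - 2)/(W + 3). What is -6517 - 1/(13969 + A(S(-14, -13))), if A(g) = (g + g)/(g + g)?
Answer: -91042491/13970 ≈ -6517.0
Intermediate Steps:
G(x, W) = (-2 + x)/(3 + W)
S(I, w) = -6*I - 3/(3 + w) (S(I, w) = -6*I + (-2 - 1)/(3 + w) = -6*I - 3/(3 + w))
A(g) = 1 (A(g) = (2*g)/((2*g)) = (2*g)*(1/(2*g)) = 1)
-6517 - 1/(13969 + A(S(-14, -13))) = -6517 - 1/(13969 + 1) = -6517 - 1/13970 = -91042491/13970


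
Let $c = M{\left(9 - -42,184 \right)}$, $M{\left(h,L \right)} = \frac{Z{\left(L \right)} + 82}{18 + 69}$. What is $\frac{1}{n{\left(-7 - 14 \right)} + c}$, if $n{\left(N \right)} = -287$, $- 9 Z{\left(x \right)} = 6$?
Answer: $- \frac{261}{74663} \approx -0.0034957$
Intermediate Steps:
$Z{\left(x \right)} = - \frac{2}{3}$ ($Z{\left(x \right)} = \left(- \frac{1}{9}\right) 6 = - \frac{2}{3}$)
$M{\left(h,L \right)} = \frac{244}{261}$ ($M{\left(h,L \right)} = \frac{- \frac{2}{3} + 82}{18 + 69} = \frac{244}{3 \cdot 87} = \frac{244}{3} \cdot \frac{1}{87} = \frac{244}{261}$)
$c = \frac{244}{261} \approx 0.93487$
$\frac{1}{n{\left(-7 - 14 \right)} + c} = \frac{1}{-287 + \frac{244}{261}} = \frac{1}{- \frac{74663}{261}} = - \frac{261}{74663}$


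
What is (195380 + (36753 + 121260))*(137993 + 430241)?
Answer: 200809917962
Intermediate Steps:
(195380 + (36753 + 121260))*(137993 + 430241) = (195380 + 158013)*568234 = 353393*568234 = 200809917962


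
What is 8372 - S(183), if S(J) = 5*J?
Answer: 7457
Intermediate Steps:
8372 - S(183) = 8372 - 5*183 = 8372 - 1*915 = 8372 - 915 = 7457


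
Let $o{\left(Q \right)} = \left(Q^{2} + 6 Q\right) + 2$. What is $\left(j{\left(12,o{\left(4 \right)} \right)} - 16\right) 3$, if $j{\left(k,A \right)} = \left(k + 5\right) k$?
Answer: $564$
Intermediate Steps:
$o{\left(Q \right)} = 2 + Q^{2} + 6 Q$
$j{\left(k,A \right)} = k \left(5 + k\right)$ ($j{\left(k,A \right)} = \left(5 + k\right) k = k \left(5 + k\right)$)
$\left(j{\left(12,o{\left(4 \right)} \right)} - 16\right) 3 = \left(12 \left(5 + 12\right) - 16\right) 3 = \left(12 \cdot 17 - 16\right) 3 = \left(204 - 16\right) 3 = 188 \cdot 3 = 564$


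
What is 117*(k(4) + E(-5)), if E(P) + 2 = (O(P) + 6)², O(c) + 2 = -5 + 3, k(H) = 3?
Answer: 585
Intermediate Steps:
O(c) = -4 (O(c) = -2 + (-5 + 3) = -2 - 2 = -4)
E(P) = 2 (E(P) = -2 + (-4 + 6)² = -2 + 2² = -2 + 4 = 2)
117*(k(4) + E(-5)) = 117*(3 + 2) = 117*5 = 585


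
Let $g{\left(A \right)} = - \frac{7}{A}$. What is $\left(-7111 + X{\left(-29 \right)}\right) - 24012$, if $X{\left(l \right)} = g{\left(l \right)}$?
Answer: $- \frac{902560}{29} \approx -31123.0$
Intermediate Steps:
$X{\left(l \right)} = - \frac{7}{l}$
$\left(-7111 + X{\left(-29 \right)}\right) - 24012 = \left(-7111 - \frac{7}{-29}\right) - 24012 = \left(-7111 - - \frac{7}{29}\right) - 24012 = \left(-7111 + \frac{7}{29}\right) - 24012 = - \frac{206212}{29} - 24012 = - \frac{902560}{29}$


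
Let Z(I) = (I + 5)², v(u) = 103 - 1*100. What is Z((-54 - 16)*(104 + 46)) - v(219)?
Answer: 110145022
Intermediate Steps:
v(u) = 3 (v(u) = 103 - 100 = 3)
Z(I) = (5 + I)²
Z((-54 - 16)*(104 + 46)) - v(219) = (5 + (-54 - 16)*(104 + 46))² - 1*3 = (5 - 70*150)² - 3 = (5 - 10500)² - 3 = (-10495)² - 3 = 110145025 - 3 = 110145022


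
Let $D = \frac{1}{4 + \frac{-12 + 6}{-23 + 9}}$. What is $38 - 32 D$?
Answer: $\frac{954}{31} \approx 30.774$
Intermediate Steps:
$D = \frac{7}{31}$ ($D = \frac{1}{4 - \frac{6}{-14}} = \frac{1}{4 - - \frac{3}{7}} = \frac{1}{4 + \frac{3}{7}} = \frac{1}{\frac{31}{7}} = \frac{7}{31} \approx 0.22581$)
$38 - 32 D = 38 - \frac{224}{31} = \frac{954}{31}$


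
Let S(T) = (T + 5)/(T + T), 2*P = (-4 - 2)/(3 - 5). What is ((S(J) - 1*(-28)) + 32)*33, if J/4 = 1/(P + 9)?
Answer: 35409/16 ≈ 2213.1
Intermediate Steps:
P = 3/2 (P = ((-4 - 2)/(3 - 5))/2 = (-6/(-2))/2 = (-6*(-1/2))/2 = (1/2)*3 = 3/2 ≈ 1.5000)
J = 8/21 (J = 4/(3/2 + 9) = 4/(21/2) = 4*(2/21) = 8/21 ≈ 0.38095)
S(T) = (5 + T)/(2*T) (S(T) = (5 + T)/((2*T)) = (5 + T)*(1/(2*T)) = (5 + T)/(2*T))
((S(J) - 1*(-28)) + 32)*33 = (((5 + 8/21)/(2*(8/21)) - 1*(-28)) + 32)*33 = (((1/2)*(21/8)*(113/21) + 28) + 32)*33 = ((113/16 + 28) + 32)*33 = (561/16 + 32)*33 = (1073/16)*33 = 35409/16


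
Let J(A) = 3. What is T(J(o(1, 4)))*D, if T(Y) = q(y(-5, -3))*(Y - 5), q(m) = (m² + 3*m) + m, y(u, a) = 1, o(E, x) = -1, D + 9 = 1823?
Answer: -18140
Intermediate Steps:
D = 1814 (D = -9 + 1823 = 1814)
q(m) = m² + 4*m
T(Y) = -25 + 5*Y (T(Y) = (1*(4 + 1))*(Y - 5) = (1*5)*(-5 + Y) = 5*(-5 + Y) = -25 + 5*Y)
T(J(o(1, 4)))*D = (-25 + 5*3)*1814 = (-25 + 15)*1814 = -10*1814 = -18140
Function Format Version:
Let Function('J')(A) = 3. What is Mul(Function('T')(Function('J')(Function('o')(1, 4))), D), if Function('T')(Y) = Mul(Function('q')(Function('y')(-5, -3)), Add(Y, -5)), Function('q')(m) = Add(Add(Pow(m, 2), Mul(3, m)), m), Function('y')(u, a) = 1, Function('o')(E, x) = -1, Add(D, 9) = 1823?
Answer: -18140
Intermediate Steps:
D = 1814 (D = Add(-9, 1823) = 1814)
Function('q')(m) = Add(Pow(m, 2), Mul(4, m))
Function('T')(Y) = Add(-25, Mul(5, Y)) (Function('T')(Y) = Mul(Mul(1, Add(4, 1)), Add(Y, -5)) = Mul(Mul(1, 5), Add(-5, Y)) = Mul(5, Add(-5, Y)) = Add(-25, Mul(5, Y)))
Mul(Function('T')(Function('J')(Function('o')(1, 4))), D) = Mul(Add(-25, Mul(5, 3)), 1814) = Mul(Add(-25, 15), 1814) = Mul(-10, 1814) = -18140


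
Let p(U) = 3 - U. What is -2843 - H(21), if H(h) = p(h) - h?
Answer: -2804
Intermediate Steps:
H(h) = 3 - 2*h (H(h) = (3 - h) - h = 3 - 2*h)
-2843 - H(21) = -2843 - (3 - 2*21) = -2843 - (3 - 42) = -2843 - 1*(-39) = -2843 + 39 = -2804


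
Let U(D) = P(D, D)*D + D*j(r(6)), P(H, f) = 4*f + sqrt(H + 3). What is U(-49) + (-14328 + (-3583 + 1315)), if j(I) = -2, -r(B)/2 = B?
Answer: -6894 - 49*I*sqrt(46) ≈ -6894.0 - 332.33*I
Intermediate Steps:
r(B) = -2*B
P(H, f) = sqrt(3 + H) + 4*f (P(H, f) = 4*f + sqrt(3 + H) = sqrt(3 + H) + 4*f)
U(D) = -2*D + D*(sqrt(3 + D) + 4*D) (U(D) = (sqrt(3 + D) + 4*D)*D + D*(-2) = D*(sqrt(3 + D) + 4*D) - 2*D = -2*D + D*(sqrt(3 + D) + 4*D))
U(-49) + (-14328 + (-3583 + 1315)) = -49*(-2 + sqrt(3 - 49) + 4*(-49)) + (-14328 + (-3583 + 1315)) = -49*(-2 + sqrt(-46) - 196) + (-14328 - 2268) = -49*(-2 + I*sqrt(46) - 196) - 16596 = -49*(-198 + I*sqrt(46)) - 16596 = (9702 - 49*I*sqrt(46)) - 16596 = -6894 - 49*I*sqrt(46)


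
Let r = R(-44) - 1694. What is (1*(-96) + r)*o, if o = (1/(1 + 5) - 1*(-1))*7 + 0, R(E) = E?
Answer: -44933/3 ≈ -14978.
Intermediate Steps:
r = -1738 (r = -44 - 1694 = -1738)
o = 49/6 (o = (1/6 + 1)*7 + 0 = (7/6)*7 + 0 = 49/6 + 0 = 49/6 ≈ 8.1667)
(1*(-96) + r)*o = (1*(-96) - 1738)*(49/6) = (-96 - 1738)*(49/6) = -1834*49/6 = -44933/3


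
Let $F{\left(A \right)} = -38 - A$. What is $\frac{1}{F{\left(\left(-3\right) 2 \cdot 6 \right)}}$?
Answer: $- \frac{1}{2} \approx -0.5$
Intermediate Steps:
$\frac{1}{F{\left(\left(-3\right) 2 \cdot 6 \right)}} = \frac{1}{-38 - \left(-3\right) 2 \cdot 6} = \frac{1}{-38 - \left(-6\right) 6} = \frac{1}{-38 - -36} = \frac{1}{-38 + 36} = \frac{1}{-2} = - \frac{1}{2}$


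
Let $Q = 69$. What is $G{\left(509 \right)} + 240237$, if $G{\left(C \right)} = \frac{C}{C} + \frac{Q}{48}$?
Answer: $\frac{3843831}{16} \approx 2.4024 \cdot 10^{5}$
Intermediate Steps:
$G{\left(C \right)} = \frac{39}{16}$ ($G{\left(C \right)} = \frac{C}{C} + \frac{69}{48} = 1 + 69 \cdot \frac{1}{48} = 1 + \frac{23}{16} = \frac{39}{16}$)
$G{\left(509 \right)} + 240237 = \frac{39}{16} + 240237 = \frac{3843831}{16}$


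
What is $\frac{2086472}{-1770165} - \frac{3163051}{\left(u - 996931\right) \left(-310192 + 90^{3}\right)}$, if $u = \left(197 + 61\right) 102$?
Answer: $- \frac{33925921498370113}{28782976854693672} \approx -1.1787$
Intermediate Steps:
$u = 26316$ ($u = 258 \cdot 102 = 26316$)
$\frac{2086472}{-1770165} - \frac{3163051}{\left(u - 996931\right) \left(-310192 + 90^{3}\right)} = \frac{2086472}{-1770165} - \frac{3163051}{\left(26316 - 996931\right) \left(-310192 + 90^{3}\right)} = 2086472 \left(- \frac{1}{1770165}\right) - \frac{3163051}{\left(-970615\right) \left(-310192 + 729000\right)} = - \frac{2086472}{1770165} - \frac{3163051}{\left(-970615\right) 418808} = - \frac{2086472}{1770165} - \frac{3163051}{-406501326920} = - \frac{2086472}{1770165} - - \frac{3163051}{406501326920} = - \frac{2086472}{1770165} + \frac{3163051}{406501326920} = - \frac{33925921498370113}{28782976854693672}$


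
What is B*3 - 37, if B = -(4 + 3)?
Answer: -58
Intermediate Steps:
B = -7 (B = -1*7 = -7)
B*3 - 37 = -7*3 - 37 = -21 - 37 = -58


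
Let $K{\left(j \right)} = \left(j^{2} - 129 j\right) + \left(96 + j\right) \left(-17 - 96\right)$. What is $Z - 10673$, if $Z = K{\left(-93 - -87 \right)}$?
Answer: $-20033$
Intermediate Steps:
$K{\left(j \right)} = -10848 + j^{2} - 242 j$ ($K{\left(j \right)} = \left(j^{2} - 129 j\right) + \left(96 + j\right) \left(-113\right) = \left(j^{2} - 129 j\right) - \left(10848 + 113 j\right) = -10848 + j^{2} - 242 j$)
$Z = -9360$ ($Z = -10848 + \left(-93 - -87\right)^{2} - 242 \left(-93 - -87\right) = -10848 + \left(-93 + 87\right)^{2} - 242 \left(-93 + 87\right) = -10848 + \left(-6\right)^{2} - -1452 = -10848 + 36 + 1452 = -9360$)
$Z - 10673 = -9360 - 10673 = -20033$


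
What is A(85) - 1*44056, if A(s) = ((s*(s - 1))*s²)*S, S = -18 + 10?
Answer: -412736056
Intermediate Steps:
S = -8
A(s) = -8*s³*(-1 + s) (A(s) = ((s*(s - 1))*s²)*(-8) = ((s*(-1 + s))*s²)*(-8) = (s³*(-1 + s))*(-8) = -8*s³*(-1 + s))
A(85) - 1*44056 = 8*85³*(1 - 1*85) - 1*44056 = 8*614125*(1 - 85) - 44056 = 8*614125*(-84) - 44056 = -412692000 - 44056 = -412736056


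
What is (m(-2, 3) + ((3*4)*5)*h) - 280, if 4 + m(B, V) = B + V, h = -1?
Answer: -343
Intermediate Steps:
m(B, V) = -4 + B + V (m(B, V) = -4 + (B + V) = -4 + B + V)
(m(-2, 3) + ((3*4)*5)*h) - 280 = ((-4 - 2 + 3) + ((3*4)*5)*(-1)) - 280 = (-3 + (12*5)*(-1)) - 280 = (-3 + 60*(-1)) - 280 = (-3 - 60) - 280 = -63 - 280 = -343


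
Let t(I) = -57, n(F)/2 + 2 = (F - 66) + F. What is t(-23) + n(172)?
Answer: 495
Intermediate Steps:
n(F) = -136 + 4*F (n(F) = -4 + 2*((F - 66) + F) = -4 + 2*((-66 + F) + F) = -4 + 2*(-66 + 2*F) = -4 + (-132 + 4*F) = -136 + 4*F)
t(-23) + n(172) = -57 + (-136 + 4*172) = -57 + (-136 + 688) = -57 + 552 = 495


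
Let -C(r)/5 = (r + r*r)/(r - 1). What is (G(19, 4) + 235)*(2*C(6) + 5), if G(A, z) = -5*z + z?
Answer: -17301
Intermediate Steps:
C(r) = -5*(r + r²)/(-1 + r) (C(r) = -5*(r + r*r)/(r - 1) = -5*(r + r²)/(-1 + r))
G(A, z) = -4*z
(G(19, 4) + 235)*(2*C(6) + 5) = (-4*4 + 235)*(2*(-5*6*(1 + 6)/(-1 + 6)) + 5) = (-16 + 235)*(2*(-5*6*7/5) + 5) = 219*(2*(-5*6*⅕*7) + 5) = 219*(2*(-42) + 5) = 219*(-84 + 5) = 219*(-79) = -17301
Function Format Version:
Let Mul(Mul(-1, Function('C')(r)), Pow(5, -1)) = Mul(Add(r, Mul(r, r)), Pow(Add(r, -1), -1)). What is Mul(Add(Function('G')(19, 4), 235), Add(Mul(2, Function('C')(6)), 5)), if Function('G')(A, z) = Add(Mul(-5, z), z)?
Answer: -17301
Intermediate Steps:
Function('C')(r) = Mul(-5, Pow(Add(-1, r), -1), Add(r, Pow(r, 2))) (Function('C')(r) = Mul(-5, Mul(Add(r, Mul(r, r)), Pow(Add(r, -1), -1))) = Mul(-5, Mul(Add(r, Pow(r, 2)), Pow(Add(-1, r), -1))) = Mul(-5, Mul(Pow(Add(-1, r), -1), Add(r, Pow(r, 2)))) = Mul(-5, Pow(Add(-1, r), -1), Add(r, Pow(r, 2))))
Function('G')(A, z) = Mul(-4, z)
Mul(Add(Function('G')(19, 4), 235), Add(Mul(2, Function('C')(6)), 5)) = Mul(Add(Mul(-4, 4), 235), Add(Mul(2, Mul(-5, 6, Pow(Add(-1, 6), -1), Add(1, 6))), 5)) = Mul(Add(-16, 235), Add(Mul(2, Mul(-5, 6, Pow(5, -1), 7)), 5)) = Mul(219, Add(Mul(2, Mul(-5, 6, Rational(1, 5), 7)), 5)) = Mul(219, Add(Mul(2, -42), 5)) = Mul(219, Add(-84, 5)) = Mul(219, -79) = -17301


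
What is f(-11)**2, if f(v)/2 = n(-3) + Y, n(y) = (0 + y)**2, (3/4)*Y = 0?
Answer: 324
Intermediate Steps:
Y = 0 (Y = (4/3)*0 = 0)
n(y) = y**2
f(v) = 18 (f(v) = 2*((-3)**2 + 0) = 2*(9 + 0) = 2*9 = 18)
f(-11)**2 = 18**2 = 324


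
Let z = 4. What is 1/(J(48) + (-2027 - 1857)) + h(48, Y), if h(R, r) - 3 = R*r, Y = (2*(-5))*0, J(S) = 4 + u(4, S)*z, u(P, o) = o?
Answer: 11063/3688 ≈ 2.9997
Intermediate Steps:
J(S) = 4 + 4*S (J(S) = 4 + S*4 = 4 + 4*S)
Y = 0 (Y = -10*0 = 0)
h(R, r) = 3 + R*r
1/(J(48) + (-2027 - 1857)) + h(48, Y) = 1/((4 + 4*48) + (-2027 - 1857)) + (3 + 48*0) = 1/((4 + 192) - 3884) + (3 + 0) = 1/(196 - 3884) + 3 = 1/(-3688) + 3 = -1/3688 + 3 = 11063/3688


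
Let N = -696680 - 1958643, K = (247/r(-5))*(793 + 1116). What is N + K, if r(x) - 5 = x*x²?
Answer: -319110283/120 ≈ -2.6593e+6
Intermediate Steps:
r(x) = 5 + x³ (r(x) = 5 + x*x² = 5 + x³)
K = -471523/120 (K = (247/(5 + (-5)³))*(793 + 1116) = (247/(5 - 125))*1909 = (247/(-120))*1909 = (247*(-1/120))*1909 = -247/120*1909 = -471523/120 ≈ -3929.4)
N = -2655323
N + K = -2655323 - 471523/120 = -319110283/120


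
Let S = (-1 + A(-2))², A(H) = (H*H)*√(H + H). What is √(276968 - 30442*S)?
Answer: √(2194814 + 487072*I) ≈ 1490.5 + 163.4*I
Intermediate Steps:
A(H) = √2*H^(5/2) (A(H) = H²*√(2*H) = H²*(√2*√H) = √2*H^(5/2))
S = (-1 + 8*I)² (S = (-1 + √2*(-2)^(5/2))² = (-1 + √2*(4*I*√2))² = (-1 + 8*I)² ≈ -63.0 - 16.0*I)
√(276968 - 30442*S) = √(276968 - 30442*(1 - 8*I)²)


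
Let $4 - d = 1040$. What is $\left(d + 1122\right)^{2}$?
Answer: $7396$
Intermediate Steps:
$d = -1036$ ($d = 4 - 1040 = -1036$)
$\left(d + 1122\right)^{2} = \left(-1036 + 1122\right)^{2} = 86^{2} = 7396$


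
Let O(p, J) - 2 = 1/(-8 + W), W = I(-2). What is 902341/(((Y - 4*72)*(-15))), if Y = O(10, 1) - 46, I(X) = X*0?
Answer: 7218728/39855 ≈ 181.12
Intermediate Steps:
I(X) = 0
W = 0
O(p, J) = 15/8 (O(p, J) = 2 + 1/(-8 + 0) = 2 + 1/(-8) = 2 - ⅛ = 15/8)
Y = -353/8 (Y = 15/8 - 46 = -353/8 ≈ -44.125)
902341/(((Y - 4*72)*(-15))) = 902341/(((-353/8 - 4*72)*(-15))) = 902341/(((-353/8 - 288)*(-15))) = 902341/((-2657/8*(-15))) = 902341/(39855/8) = 902341*(8/39855) = 7218728/39855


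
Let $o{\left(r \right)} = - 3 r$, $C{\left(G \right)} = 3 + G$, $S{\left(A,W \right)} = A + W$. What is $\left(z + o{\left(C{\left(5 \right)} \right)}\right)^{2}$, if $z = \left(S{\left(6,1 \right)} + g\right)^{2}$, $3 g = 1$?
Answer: $\frac{71824}{81} \approx 886.72$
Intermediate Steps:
$g = \frac{1}{3}$ ($g = \frac{1}{3} \cdot 1 = \frac{1}{3} \approx 0.33333$)
$z = \frac{484}{9}$ ($z = \left(\left(6 + 1\right) + \frac{1}{3}\right)^{2} = \left(7 + \frac{1}{3}\right)^{2} = \left(\frac{22}{3}\right)^{2} = \frac{484}{9} \approx 53.778$)
$\left(z + o{\left(C{\left(5 \right)} \right)}\right)^{2} = \left(\frac{484}{9} - 3 \left(3 + 5\right)\right)^{2} = \left(\frac{484}{9} - 24\right)^{2} = \left(\frac{268}{9}\right)^{2} = \frac{71824}{81}$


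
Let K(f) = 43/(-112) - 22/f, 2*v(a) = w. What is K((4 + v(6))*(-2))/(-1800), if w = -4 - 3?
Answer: -269/22400 ≈ -0.012009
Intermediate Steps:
w = -7
v(a) = -7/2 (v(a) = (½)*(-7) = -7/2)
K(f) = -43/112 - 22/f (K(f) = 43*(-1/112) - 22/f = -43/112 - 22/f)
K((4 + v(6))*(-2))/(-1800) = (-43/112 - 22*(-1/(2*(4 - 7/2))))/(-1800) = (-43/112 - 22/((½)*(-2)))*(-1/1800) = (-43/112 - 22/(-1))*(-1/1800) = (-43/112 - 22*(-1))*(-1/1800) = (-43/112 + 22)*(-1/1800) = (2421/112)*(-1/1800) = -269/22400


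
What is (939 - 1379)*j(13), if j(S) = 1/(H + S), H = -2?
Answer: -40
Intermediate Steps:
j(S) = 1/(-2 + S)
(939 - 1379)*j(13) = (939 - 1379)/(-2 + 13) = -440/11 = -440*1/11 = -40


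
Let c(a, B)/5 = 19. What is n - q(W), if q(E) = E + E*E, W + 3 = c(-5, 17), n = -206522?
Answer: -215078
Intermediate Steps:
c(a, B) = 95 (c(a, B) = 5*19 = 95)
W = 92 (W = -3 + 95 = 92)
q(E) = E + E**2
n - q(W) = -206522 - 92*(1 + 92) = -206522 - 92*93 = -206522 - 1*8556 = -206522 - 8556 = -215078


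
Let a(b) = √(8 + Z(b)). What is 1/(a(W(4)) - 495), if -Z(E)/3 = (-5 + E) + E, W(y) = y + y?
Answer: -99/49010 - I/49010 ≈ -0.00202 - 2.0404e-5*I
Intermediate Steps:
W(y) = 2*y
Z(E) = 15 - 6*E (Z(E) = -3*((-5 + E) + E) = -3*(-5 + 2*E) = 15 - 6*E)
a(b) = √(23 - 6*b) (a(b) = √(8 + (15 - 6*b)) = √(23 - 6*b))
1/(a(W(4)) - 495) = 1/(√(23 - 12*4) - 495) = 1/(√(23 - 6*8) - 495) = 1/(√(23 - 48) - 495) = 1/(√(-25) - 495) = 1/(5*I - 495) = 1/(-495 + 5*I) = (-495 - 5*I)/245050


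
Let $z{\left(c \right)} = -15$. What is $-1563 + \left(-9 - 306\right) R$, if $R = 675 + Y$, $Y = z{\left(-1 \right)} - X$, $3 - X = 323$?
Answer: $-310263$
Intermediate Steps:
$X = -320$ ($X = 3 - 323 = -320$)
$Y = 305$ ($Y = -15 - -320 = -15 + 320 = 305$)
$R = 980$ ($R = 675 + 305 = 980$)
$-1563 + \left(-9 - 306\right) R = -1563 + \left(-9 - 306\right) 980 = -1563 - 308700 = -310263$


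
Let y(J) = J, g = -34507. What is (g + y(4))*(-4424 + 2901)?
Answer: 52548069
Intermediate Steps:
(g + y(4))*(-4424 + 2901) = (-34507 + 4)*(-4424 + 2901) = -34503*(-1523) = 52548069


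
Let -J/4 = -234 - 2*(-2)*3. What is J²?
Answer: 788544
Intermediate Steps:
J = 888 (J = -4*(-234 - 2*(-2)*3) = -4*(-234 + 4*3) = -4*(-234 + 12) = -4*(-222) = 888)
J² = 888² = 788544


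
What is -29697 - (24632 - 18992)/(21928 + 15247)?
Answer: -220798323/7435 ≈ -29697.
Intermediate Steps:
-29697 - (24632 - 18992)/(21928 + 15247) = -29697 - 5640/37175 = -29697 - 1*1128/7435 = -29697 - 1128/7435 = -220798323/7435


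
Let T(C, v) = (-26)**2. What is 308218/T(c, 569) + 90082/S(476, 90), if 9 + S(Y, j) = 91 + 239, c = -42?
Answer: 79916705/108498 ≈ 736.57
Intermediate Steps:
S(Y, j) = 321 (S(Y, j) = -9 + (91 + 239) = -9 + 330 = 321)
T(C, v) = 676
308218/T(c, 569) + 90082/S(476, 90) = 308218/676 + 90082/321 = 308218*(1/676) + 90082*(1/321) = 154109/338 + 90082/321 = 79916705/108498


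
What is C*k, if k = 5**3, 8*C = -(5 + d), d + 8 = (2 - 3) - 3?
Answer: 875/8 ≈ 109.38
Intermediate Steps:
d = -12 (d = -8 + ((2 - 3) - 3) = -8 + (-1 - 3) = -8 - 4 = -12)
C = 7/8 (C = (-(5 - 12))/8 = (-1*(-7))/8 = (1/8)*7 = 7/8 ≈ 0.87500)
k = 125
C*k = (7/8)*125 = 875/8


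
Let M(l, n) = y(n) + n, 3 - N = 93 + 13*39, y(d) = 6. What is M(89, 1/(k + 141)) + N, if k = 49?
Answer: -112289/190 ≈ -591.00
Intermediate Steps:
N = -597 (N = 3 - (93 + 13*39) = 3 - (93 + 507) = 3 - 1*600 = 3 - 600 = -597)
M(l, n) = 6 + n
M(89, 1/(k + 141)) + N = (6 + 1/(49 + 141)) - 597 = (6 + 1/190) - 597 = 1141/190 - 597 = -112289/190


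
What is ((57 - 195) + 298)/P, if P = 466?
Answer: 80/233 ≈ 0.34335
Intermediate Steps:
((57 - 195) + 298)/P = ((57 - 195) + 298)/466 = (-138 + 298)*(1/466) = 160*(1/466) = 80/233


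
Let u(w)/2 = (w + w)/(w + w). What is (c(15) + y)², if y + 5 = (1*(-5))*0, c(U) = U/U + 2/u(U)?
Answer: 9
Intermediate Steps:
u(w) = 2 (u(w) = 2*((w + w)/(w + w)) = 2*((2*w)/((2*w))) = 2*((2*w)*(1/(2*w))) = 2*1 = 2)
c(U) = 2 (c(U) = U/U + 2/2 = 1 + 2*(½) = 1 + 1 = 2)
y = -5 (y = -5 + (1*(-5))*0 = -5 - 5*0 = -5 + 0 = -5)
(c(15) + y)² = (2 - 5)² = (-3)² = 9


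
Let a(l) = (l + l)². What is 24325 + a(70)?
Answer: 43925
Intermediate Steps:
a(l) = 4*l² (a(l) = (2*l)² = 4*l²)
24325 + a(70) = 24325 + 4*70² = 24325 + 4*4900 = 24325 + 19600 = 43925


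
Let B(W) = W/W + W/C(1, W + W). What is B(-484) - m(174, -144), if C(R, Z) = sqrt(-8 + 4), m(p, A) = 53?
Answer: -52 + 242*I ≈ -52.0 + 242.0*I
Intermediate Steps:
C(R, Z) = 2*I (C(R, Z) = sqrt(-4) = 2*I)
B(W) = 1 - I*W/2 (B(W) = W/W + W/((2*I)) = 1 + W*(-I/2) = 1 - I*W/2)
B(-484) - m(174, -144) = (1 - 1/2*I*(-484)) - 1*53 = (1 + 242*I) - 53 = -52 + 242*I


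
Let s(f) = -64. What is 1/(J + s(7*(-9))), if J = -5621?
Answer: -1/5685 ≈ -0.00017590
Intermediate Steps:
1/(J + s(7*(-9))) = 1/(-5621 - 64) = 1/(-5685) = -1/5685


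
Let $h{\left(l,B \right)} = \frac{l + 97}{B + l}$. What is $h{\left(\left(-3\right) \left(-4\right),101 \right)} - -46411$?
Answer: $\frac{5244552}{113} \approx 46412.0$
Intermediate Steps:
$h{\left(l,B \right)} = \frac{97 + l}{B + l}$
$h{\left(\left(-3\right) \left(-4\right),101 \right)} - -46411 = \frac{97 - -12}{101 - -12} - -46411 = \frac{97 + 12}{101 + 12} + 46411 = \frac{1}{113} \cdot 109 + 46411 = \frac{109}{113} + 46411 = \frac{5244552}{113}$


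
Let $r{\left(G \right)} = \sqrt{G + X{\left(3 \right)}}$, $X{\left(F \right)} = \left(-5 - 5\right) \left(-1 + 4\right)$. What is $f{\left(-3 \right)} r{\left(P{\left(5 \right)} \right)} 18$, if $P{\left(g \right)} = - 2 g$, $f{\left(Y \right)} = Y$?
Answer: $- 108 i \sqrt{10} \approx - 341.53 i$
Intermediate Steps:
$X{\left(F \right)} = -30$ ($X{\left(F \right)} = \left(-10\right) 3 = -30$)
$r{\left(G \right)} = \sqrt{-30 + G}$ ($r{\left(G \right)} = \sqrt{G - 30} = \sqrt{-30 + G}$)
$f{\left(-3 \right)} r{\left(P{\left(5 \right)} \right)} 18 = - 3 \sqrt{-30 - 10} \cdot 18 = - 3 \sqrt{-40} \cdot 18 = - 3 \cdot 2 i \sqrt{10} \cdot 18 = - 6 i \sqrt{10} \cdot 18 = - 108 i \sqrt{10}$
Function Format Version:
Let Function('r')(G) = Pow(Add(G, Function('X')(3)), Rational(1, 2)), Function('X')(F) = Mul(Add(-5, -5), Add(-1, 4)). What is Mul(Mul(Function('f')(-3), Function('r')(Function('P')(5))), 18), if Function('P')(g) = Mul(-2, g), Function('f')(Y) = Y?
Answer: Mul(-108, I, Pow(10, Rational(1, 2))) ≈ Mul(-341.53, I)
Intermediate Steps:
Function('X')(F) = -30 (Function('X')(F) = Mul(-10, 3) = -30)
Function('r')(G) = Pow(Add(-30, G), Rational(1, 2)) (Function('r')(G) = Pow(Add(G, -30), Rational(1, 2)) = Pow(Add(-30, G), Rational(1, 2)))
Mul(Mul(Function('f')(-3), Function('r')(Function('P')(5))), 18) = Mul(Mul(-3, Pow(Add(-30, Mul(-2, 5)), Rational(1, 2))), 18) = Mul(Mul(-3, Pow(Add(-30, -10), Rational(1, 2))), 18) = Mul(Mul(-3, Pow(-40, Rational(1, 2))), 18) = Mul(Mul(-3, Mul(2, I, Pow(10, Rational(1, 2)))), 18) = Mul(Mul(-6, I, Pow(10, Rational(1, 2))), 18) = Mul(-108, I, Pow(10, Rational(1, 2)))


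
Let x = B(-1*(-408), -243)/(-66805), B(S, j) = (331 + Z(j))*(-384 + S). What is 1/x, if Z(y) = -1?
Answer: -13361/1584 ≈ -8.4350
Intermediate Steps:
B(S, j) = -126720 + 330*S (B(S, j) = (331 - 1)*(-384 + S) = 330*(-384 + S) = -126720 + 330*S)
x = -1584/13361 (x = (-126720 + 330*(-1*(-408)))/(-66805) = (-126720 + 330*408)*(-1/66805) = (-126720 + 134640)*(-1/66805) = 7920*(-1/66805) = -1584/13361 ≈ -0.11855)
1/x = 1/(-1584/13361) = -13361/1584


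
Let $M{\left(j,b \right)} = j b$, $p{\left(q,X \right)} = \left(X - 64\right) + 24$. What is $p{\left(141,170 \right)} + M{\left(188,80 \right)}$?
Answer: $15170$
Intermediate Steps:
$p{\left(q,X \right)} = -40 + X$ ($p{\left(q,X \right)} = \left(-64 + X\right) + 24 = -40 + X$)
$M{\left(j,b \right)} = b j$
$p{\left(141,170 \right)} + M{\left(188,80 \right)} = \left(-40 + 170\right) + 80 \cdot 188 = 130 + 15040 = 15170$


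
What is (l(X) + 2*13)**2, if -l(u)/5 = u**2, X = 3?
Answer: 361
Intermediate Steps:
l(u) = -5*u**2
(l(X) + 2*13)**2 = (-5*3**2 + 2*13)**2 = (-5*9 + 26)**2 = (-45 + 26)**2 = (-19)**2 = 361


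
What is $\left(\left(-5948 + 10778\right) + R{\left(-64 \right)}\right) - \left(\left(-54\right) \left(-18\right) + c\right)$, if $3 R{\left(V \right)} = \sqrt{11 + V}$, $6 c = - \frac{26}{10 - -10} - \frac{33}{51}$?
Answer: $\frac{3935491}{1020} + \frac{i \sqrt{53}}{3} \approx 3858.3 + 2.4267 i$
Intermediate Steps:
$c = - \frac{331}{1020}$ ($c = \frac{- \frac{26}{10 - -10} - \frac{33}{51}}{6} = \frac{- \frac{26}{10 + 10} - \frac{11}{17}}{6} = \frac{- \frac{26}{20} - \frac{11}{17}}{6} = \frac{\left(-26\right) \frac{1}{20} - \frac{11}{17}}{6} = \frac{- \frac{13}{10} - \frac{11}{17}}{6} = \frac{1}{6} \left(- \frac{331}{170}\right) = - \frac{331}{1020} \approx -0.32451$)
$R{\left(V \right)} = \frac{\sqrt{11 + V}}{3}$
$\left(\left(-5948 + 10778\right) + R{\left(-64 \right)}\right) - \left(\left(-54\right) \left(-18\right) + c\right) = \left(\left(-5948 + 10778\right) + \frac{\sqrt{11 - 64}}{3}\right) - \left(\left(-54\right) \left(-18\right) - \frac{331}{1020}\right) = \left(4830 + \frac{\sqrt{-53}}{3}\right) - \left(972 - \frac{331}{1020}\right) = \left(4830 + \frac{i \sqrt{53}}{3}\right) - \frac{991109}{1020} = \frac{3935491}{1020} + \frac{i \sqrt{53}}{3}$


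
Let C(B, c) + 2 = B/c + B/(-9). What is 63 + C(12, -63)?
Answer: 1249/21 ≈ 59.476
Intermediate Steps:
C(B, c) = -2 - B/9 + B/c (C(B, c) = -2 + (B/c + B/(-9)) = -2 + (B/c + B*(-⅑)) = -2 + (B/c - B/9) = -2 + (-B/9 + B/c) = -2 - B/9 + B/c)
63 + C(12, -63) = 63 + (-2 - ⅑*12 + 12/(-63)) = 63 + (-2 - 4/3 + 12*(-1/63)) = 63 + (-2 - 4/3 - 4/21) = 63 - 74/21 = 1249/21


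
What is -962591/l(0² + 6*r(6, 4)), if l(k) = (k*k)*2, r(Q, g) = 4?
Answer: -962591/1152 ≈ -835.58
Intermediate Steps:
l(k) = 2*k² (l(k) = k²*2 = 2*k²)
-962591/l(0² + 6*r(6, 4)) = -962591*1/(2*(0² + 6*4)²) = -962591*1/(2*(0 + 24)²) = -962591/(2*24²) = -962591/(2*576) = -962591/1152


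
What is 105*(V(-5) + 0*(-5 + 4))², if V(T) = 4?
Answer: 1680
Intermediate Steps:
105*(V(-5) + 0*(-5 + 4))² = 105*(4 + 0*(-5 + 4))² = 105*(4 + 0*(-1))² = 105*(4 + 0)² = 105*4² = 105*16 = 1680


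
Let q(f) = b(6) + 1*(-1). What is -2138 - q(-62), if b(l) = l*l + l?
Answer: -2179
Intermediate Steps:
b(l) = l + l**2 (b(l) = l**2 + l = l + l**2)
q(f) = 41 (q(f) = 6*(1 + 6) + 1*(-1) = 6*7 - 1 = 42 - 1 = 41)
-2138 - q(-62) = -2138 - 1*41 = -2138 - 41 = -2179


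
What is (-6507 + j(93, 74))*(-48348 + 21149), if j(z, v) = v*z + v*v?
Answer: -159141349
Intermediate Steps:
j(z, v) = v² + v*z (j(z, v) = v*z + v² = v² + v*z)
(-6507 + j(93, 74))*(-48348 + 21149) = (-6507 + 74*(74 + 93))*(-48348 + 21149) = (-6507 + 74*167)*(-27199) = (-6507 + 12358)*(-27199) = 5851*(-27199) = -159141349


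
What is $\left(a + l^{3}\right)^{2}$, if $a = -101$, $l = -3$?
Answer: $16384$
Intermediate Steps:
$\left(a + l^{3}\right)^{2} = \left(-101 + \left(-3\right)^{3}\right)^{2} = \left(-101 - 27\right)^{2} = \left(-128\right)^{2} = 16384$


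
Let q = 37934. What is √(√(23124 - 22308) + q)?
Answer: √(37934 + 4*√51) ≈ 194.84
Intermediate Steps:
√(√(23124 - 22308) + q) = √(√(23124 - 22308) + 37934) = √(√816 + 37934) = √(4*√51 + 37934) = √(37934 + 4*√51)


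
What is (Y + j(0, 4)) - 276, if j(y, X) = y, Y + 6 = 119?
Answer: -163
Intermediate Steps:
Y = 113 (Y = -6 + 119 = 113)
(Y + j(0, 4)) - 276 = (113 + 0) - 276 = 113 - 276 = -163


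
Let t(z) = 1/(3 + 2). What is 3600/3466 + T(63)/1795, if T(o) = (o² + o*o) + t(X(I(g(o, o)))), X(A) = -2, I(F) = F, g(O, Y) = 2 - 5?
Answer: 84939503/15553675 ≈ 5.4611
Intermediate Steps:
g(O, Y) = -3
t(z) = ⅕ (t(z) = 1/5 = ⅕)
T(o) = ⅕ + 2*o² (T(o) = (o² + o*o) + ⅕ = (o² + o²) + ⅕ = 2*o² + ⅕ = ⅕ + 2*o²)
3600/3466 + T(63)/1795 = 3600/3466 + (⅕ + 2*63²)/1795 = 3600*(1/3466) + (⅕ + 2*3969)*(1/1795) = 1800/1733 + (⅕ + 7938)*(1/1795) = 1800/1733 + (39691/5)*(1/1795) = 1800/1733 + 39691/8975 = 84939503/15553675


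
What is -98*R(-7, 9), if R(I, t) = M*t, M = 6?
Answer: -5292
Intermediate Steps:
R(I, t) = 6*t
-98*R(-7, 9) = -588*9 = -98*54 = -5292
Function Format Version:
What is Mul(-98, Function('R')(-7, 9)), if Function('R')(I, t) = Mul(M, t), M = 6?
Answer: -5292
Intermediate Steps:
Function('R')(I, t) = Mul(6, t)
Mul(-98, Function('R')(-7, 9)) = Mul(-98, Mul(6, 9)) = Mul(-98, 54) = -5292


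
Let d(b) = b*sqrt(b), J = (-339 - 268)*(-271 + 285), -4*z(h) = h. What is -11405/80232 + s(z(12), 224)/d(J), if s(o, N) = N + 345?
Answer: -11405/80232 + 569*I*sqrt(8498)/72216004 ≈ -0.14215 + 0.00072634*I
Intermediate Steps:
z(h) = -h/4
J = -8498 (J = -607*14 = -8498)
s(o, N) = 345 + N
d(b) = b**(3/2)
-11405/80232 + s(z(12), 224)/d(J) = -11405/80232 + (345 + 224)/((-8498)**(3/2)) = -11405*1/80232 + 569/((-8498*I*sqrt(8498))) = -11405/80232 + 569*(I*sqrt(8498)/72216004) = -11405/80232 + 569*I*sqrt(8498)/72216004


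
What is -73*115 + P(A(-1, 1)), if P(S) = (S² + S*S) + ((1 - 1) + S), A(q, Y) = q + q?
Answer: -8389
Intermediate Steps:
A(q, Y) = 2*q
P(S) = S + 2*S² (P(S) = (S² + S²) + (0 + S) = 2*S² + S = S + 2*S²)
-73*115 + P(A(-1, 1)) = -73*115 + (2*(-1))*(1 + 2*(2*(-1))) = -8395 - 2*(1 + 2*(-2)) = -8395 - 2*(1 - 4) = -8395 - 2*(-3) = -8395 + 6 = -8389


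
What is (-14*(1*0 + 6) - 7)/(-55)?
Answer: 91/55 ≈ 1.6545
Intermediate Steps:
(-14*(1*0 + 6) - 7)/(-55) = (-14*(0 + 6) - 7)*(-1/55) = (-14*6 - 7)*(-1/55) = (-84 - 7)*(-1/55) = -91*(-1/55) = 91/55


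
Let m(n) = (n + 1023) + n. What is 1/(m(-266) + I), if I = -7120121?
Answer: -1/7119630 ≈ -1.4046e-7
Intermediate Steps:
m(n) = 1023 + 2*n (m(n) = (1023 + n) + n = 1023 + 2*n)
1/(m(-266) + I) = 1/((1023 + 2*(-266)) - 7120121) = 1/((1023 - 532) - 7120121) = 1/(491 - 7120121) = 1/(-7119630) = -1/7119630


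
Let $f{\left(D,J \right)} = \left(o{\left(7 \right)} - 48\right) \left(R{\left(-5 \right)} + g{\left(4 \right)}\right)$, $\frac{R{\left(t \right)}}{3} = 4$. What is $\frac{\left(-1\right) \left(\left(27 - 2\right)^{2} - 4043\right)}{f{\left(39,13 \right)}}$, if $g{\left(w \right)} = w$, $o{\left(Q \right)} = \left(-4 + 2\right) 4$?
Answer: $- \frac{1709}{448} \approx -3.8147$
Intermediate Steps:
$o{\left(Q \right)} = -8$ ($o{\left(Q \right)} = \left(-2\right) 4 = -8$)
$R{\left(t \right)} = 12$ ($R{\left(t \right)} = 3 \cdot 4 = 12$)
$f{\left(D,J \right)} = -896$ ($f{\left(D,J \right)} = \left(-8 - 48\right) \left(12 + 4\right) = \left(-56\right) 16 = -896$)
$\frac{\left(-1\right) \left(\left(27 - 2\right)^{2} - 4043\right)}{f{\left(39,13 \right)}} = \frac{\left(-1\right) \left(\left(27 - 2\right)^{2} - 4043\right)}{-896} = - (25^{2} - 4043) \left(- \frac{1}{896}\right) = - (625 - 4043) \left(- \frac{1}{896}\right) = \left(-1\right) \left(-3418\right) \left(- \frac{1}{896}\right) = 3418 \left(- \frac{1}{896}\right) = - \frac{1709}{448}$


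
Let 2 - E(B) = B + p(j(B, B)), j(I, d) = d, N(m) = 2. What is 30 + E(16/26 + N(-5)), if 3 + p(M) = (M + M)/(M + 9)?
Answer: 62687/1963 ≈ 31.934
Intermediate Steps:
p(M) = -3 + 2*M/(9 + M) (p(M) = -3 + (M + M)/(M + 9) = -3 + (2*M)/(9 + M) = -3 + 2*M/(9 + M))
E(B) = 2 - B - (-27 - B)/(9 + B) (E(B) = 2 - (B + (-27 - B)/(9 + B)) = 2 + (-B - (-27 - B)/(9 + B)) = 2 - B - (-27 - B)/(9 + B))
30 + E(16/26 + N(-5)) = 30 + (45 - (16/26 + 2)² - 6*(16/26 + 2))/(9 + (16/26 + 2)) = 30 + (45 - (16*(1/26) + 2)² - 6*(16*(1/26) + 2))/(9 + (16*(1/26) + 2)) = 30 + (45 - (8/13 + 2)² - 6*(8/13 + 2))/(9 + (8/13 + 2)) = 30 + (45 - (34/13)² - 6*34/13)/(9 + 34/13) = 30 + (45 - 1*1156/169 - 204/13)/(151/13) = 30 + 13*(45 - 1156/169 - 204/13)/151 = 30 + (13/151)*(3797/169) = 30 + 3797/1963 = 62687/1963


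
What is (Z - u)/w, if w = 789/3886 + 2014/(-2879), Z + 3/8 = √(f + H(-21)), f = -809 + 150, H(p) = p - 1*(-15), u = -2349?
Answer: -105103730733/22219492 - 11187794*I*√665/5554873 ≈ -4730.3 - 51.938*I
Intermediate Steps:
H(p) = 15 + p (H(p) = p + 15 = 15 + p)
f = -659
Z = -3/8 + I*√665 (Z = -3/8 + √(-659 + (15 - 21)) = -3/8 + √(-659 - 6) = -3/8 + √(-665) = -3/8 + I*√665 ≈ -0.375 + 25.788*I)
w = -5554873/11187794 (w = 789*(1/3886) + 2014*(-1/2879) = 789/3886 - 2014/2879 = -5554873/11187794 ≈ -0.49651)
(Z - u)/w = ((-3/8 + I*√665) - 1*(-2349))/(-5554873/11187794) = ((-3/8 + I*√665) + 2349)*(-11187794/5554873) = (18789/8 + I*√665)*(-11187794/5554873) = -105103730733/22219492 - 11187794*I*√665/5554873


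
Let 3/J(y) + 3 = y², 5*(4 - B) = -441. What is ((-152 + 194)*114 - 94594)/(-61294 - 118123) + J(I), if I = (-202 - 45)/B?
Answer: 194107014343/159261653054 ≈ 1.2188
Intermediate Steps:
B = 461/5 (B = 4 - ⅕*(-441) = 4 + 441/5 = 461/5 ≈ 92.200)
I = -1235/461 (I = (-202 - 45)/(461/5) = -247*5/461 = -1235/461 ≈ -2.6790)
J(y) = 3/(-3 + y²)
((-152 + 194)*114 - 94594)/(-61294 - 118123) + J(I) = ((-152 + 194)*114 - 94594)/(-61294 - 118123) + 3/(-3 + (-1235/461)²) = (42*114 - 94594)/(-179417) + 3/(-3 + 1525225/212521) = (4788 - 94594)*(-1/179417) + 3/(887662/212521) = -89806*(-1/179417) + 3*(212521/887662) = 89806/179417 + 637563/887662 = 194107014343/159261653054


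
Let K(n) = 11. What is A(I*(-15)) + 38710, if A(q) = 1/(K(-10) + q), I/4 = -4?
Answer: 9716211/251 ≈ 38710.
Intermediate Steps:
I = -16 (I = 4*(-4) = -16)
A(q) = 1/(11 + q)
A(I*(-15)) + 38710 = 1/(11 - 16*(-15)) + 38710 = 1/(11 + 240) + 38710 = 1/251 + 38710 = 9716211/251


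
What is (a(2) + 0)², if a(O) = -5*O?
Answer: 100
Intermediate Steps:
(a(2) + 0)² = (-5*2 + 0)² = (-10 + 0)² = (-10)² = 100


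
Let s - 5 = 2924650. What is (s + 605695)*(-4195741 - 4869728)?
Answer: -32004278484150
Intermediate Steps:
s = 2924655 (s = 5 + 2924650 = 2924655)
(s + 605695)*(-4195741 - 4869728) = (2924655 + 605695)*(-4195741 - 4869728) = 3530350*(-9065469) = -32004278484150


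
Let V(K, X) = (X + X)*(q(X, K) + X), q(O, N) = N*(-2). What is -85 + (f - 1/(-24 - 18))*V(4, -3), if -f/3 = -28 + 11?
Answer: 22978/7 ≈ 3282.6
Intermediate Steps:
q(O, N) = -2*N
f = 51 (f = -3*(-28 + 11) = -3*(-17) = 51)
V(K, X) = 2*X*(X - 2*K) (V(K, X) = (X + X)*(-2*K + X) = (2*X)*(X - 2*K) = 2*X*(X - 2*K))
-85 + (f - 1/(-24 - 18))*V(4, -3) = -85 + (51 - 1/(-24 - 18))*(2*(-3)*(-3 - 2*4)) = -85 + (51 - 1/(-42))*(2*(-3)*(-3 - 8)) = -85 + (51 - 1*(-1/42))*(2*(-3)*(-11)) = -85 + (51 + 1/42)*66 = -85 + (2143/42)*66 = -85 + 23573/7 = 22978/7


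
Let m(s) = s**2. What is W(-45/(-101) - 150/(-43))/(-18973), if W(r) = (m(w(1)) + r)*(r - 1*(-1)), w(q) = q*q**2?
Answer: -459159184/357862066477 ≈ -0.0012831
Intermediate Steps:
w(q) = q**3
W(r) = (1 + r)**2 (W(r) = ((1**3)**2 + r)*(r - 1*(-1)) = (1**2 + r)*(r + 1) = (1 + r)*(1 + r) = (1 + r)**2)
W(-45/(-101) - 150/(-43))/(-18973) = (1 + (-45/(-101) - 150/(-43))**2 + 2*(-45/(-101) - 150/(-43)))/(-18973) = (1 + (-45*(-1/101) - 150*(-1/43))**2 + 2*(-45*(-1/101) - 150*(-1/43)))*(-1/18973) = (1 + (45/101 + 150/43)**2 + 2*(45/101 + 150/43))*(-1/18973) = (1 + (17085/4343)**2 + 2*(17085/4343))*(-1/18973) = (1 + 291897225/18861649 + 34170/4343)*(-1/18973) = (459159184/18861649)*(-1/18973) = -459159184/357862066477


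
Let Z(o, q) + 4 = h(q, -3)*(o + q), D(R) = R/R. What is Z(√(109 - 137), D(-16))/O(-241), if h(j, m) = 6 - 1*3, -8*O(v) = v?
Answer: -8/241 + 48*I*√7/241 ≈ -0.033195 + 0.52695*I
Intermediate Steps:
D(R) = 1
O(v) = -v/8
h(j, m) = 3 (h(j, m) = 6 - 3 = 3)
Z(o, q) = -4 + 3*o + 3*q (Z(o, q) = -4 + 3*(o + q) = -4 + (3*o + 3*q) = -4 + 3*o + 3*q)
Z(√(109 - 137), D(-16))/O(-241) = (-4 + 3*√(109 - 137) + 3*1)/((-⅛*(-241))) = (-4 + 3*√(-28) + 3)/(241/8) = (-4 + 3*(2*I*√7) + 3)*(8/241) = (-4 + 6*I*√7 + 3)*(8/241) = (-1 + 6*I*√7)*(8/241) = -8/241 + 48*I*√7/241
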